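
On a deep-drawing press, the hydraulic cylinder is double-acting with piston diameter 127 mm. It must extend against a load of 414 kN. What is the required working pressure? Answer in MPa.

P ≈ 32.7 MPa

Cap-side area A_cap = π/4 × (127 mm)² = 12670 mm^2
P = F / A = 414 kN / A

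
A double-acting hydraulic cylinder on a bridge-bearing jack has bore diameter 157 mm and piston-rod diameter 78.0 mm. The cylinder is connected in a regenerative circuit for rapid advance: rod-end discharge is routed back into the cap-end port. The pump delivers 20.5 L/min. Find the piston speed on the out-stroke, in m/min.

In regeneration the rod-end outflow joins the pump flow into the cap end, so the net volume the pump must supply per unit advance equals the rod cross-section area.
Rod cross-section A_rod = π/4 × (78.0 mm)² = 4778 mm^2
v = Q_pump / A_rod

v ≈ 4.29 m/min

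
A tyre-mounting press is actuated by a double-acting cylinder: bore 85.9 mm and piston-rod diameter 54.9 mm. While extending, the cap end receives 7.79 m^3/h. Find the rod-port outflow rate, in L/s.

Q_out ≈ 1.28 L/s

Cap-side area A_cap = π/4 × (85.9 mm)² = 5795 mm^2
Rod-side annular area A_ann = π/4 × (85.9² − 54.9²) = 3428 mm^2
Piston speed v = Q_in/A_cap; rod-end outflow Q_out = v × A_ann = Q_in × A_ann/A_cap.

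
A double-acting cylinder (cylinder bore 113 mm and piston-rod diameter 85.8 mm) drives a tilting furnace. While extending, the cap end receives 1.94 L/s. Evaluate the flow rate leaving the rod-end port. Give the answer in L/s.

Cap-side area A_cap = π/4 × (113 mm)² = 10030 mm^2
Rod-side annular area A_ann = π/4 × (113² − 85.8²) = 4247 mm^2
Piston speed v = Q_in/A_cap; rod-end outflow Q_out = v × A_ann = Q_in × A_ann/A_cap.

Q_out ≈ 0.822 L/s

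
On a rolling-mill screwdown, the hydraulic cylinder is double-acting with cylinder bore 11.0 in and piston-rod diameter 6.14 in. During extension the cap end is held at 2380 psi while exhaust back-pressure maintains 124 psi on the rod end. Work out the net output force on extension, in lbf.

Cap-side area A_cap = π/4 × (11.0 in)² = 95.03 in^2
Rod-side annular area A_ann = π/4 × (11.0² − 6.14²) = 65.42 in^2
Net thrust = P_cap·A_cap − P_rod·A_ann = 2.262e5 lbf − 8113 lbf

F ≈ 2.18e5 lbf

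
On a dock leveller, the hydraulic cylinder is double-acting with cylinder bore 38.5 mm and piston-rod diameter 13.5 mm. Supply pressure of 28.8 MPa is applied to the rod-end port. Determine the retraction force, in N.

F ≈ 29400 N

Rod-side annular area A_ann = π/4 × (38.5² − 13.5²) = 1021 mm^2
On retraction the pressure acts on the annular area (bore minus rod).
F = P × A_ann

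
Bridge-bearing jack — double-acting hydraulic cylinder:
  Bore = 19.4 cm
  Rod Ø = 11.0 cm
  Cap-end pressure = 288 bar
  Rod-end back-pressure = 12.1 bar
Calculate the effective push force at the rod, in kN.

F ≈ 827 kN

Cap-side area A_cap = π/4 × (19.4 cm)² = 295.6 cm^2
Rod-side annular area A_ann = π/4 × (19.4² − 11.0²) = 200.6 cm^2
Net thrust = P_cap·A_cap − P_rod·A_ann = 851.3 kN − 24.27 kN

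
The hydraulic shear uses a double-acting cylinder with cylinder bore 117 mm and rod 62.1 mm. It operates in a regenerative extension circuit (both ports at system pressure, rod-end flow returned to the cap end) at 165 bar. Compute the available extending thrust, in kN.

With equal pressure on both faces, forces on the annular region cancel; the net push is pressure × rod cross-section.
Rod cross-section A_rod = π/4 × (62.1 mm)² = 3029 mm^2
F = P × A_rod

F ≈ 50.0 kN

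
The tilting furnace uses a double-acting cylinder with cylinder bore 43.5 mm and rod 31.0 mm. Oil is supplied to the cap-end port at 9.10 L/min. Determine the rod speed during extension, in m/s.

Cap-side area A_cap = π/4 × (43.5 mm)² = 1486 mm^2
v = Q / A

v ≈ 0.102 m/s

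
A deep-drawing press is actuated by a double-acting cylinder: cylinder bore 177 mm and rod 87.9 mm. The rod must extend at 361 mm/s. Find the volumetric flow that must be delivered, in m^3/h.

Q ≈ 32.0 m^3/h

Cap-side area A_cap = π/4 × (177 mm)² = 24610 mm^2
Q = A × v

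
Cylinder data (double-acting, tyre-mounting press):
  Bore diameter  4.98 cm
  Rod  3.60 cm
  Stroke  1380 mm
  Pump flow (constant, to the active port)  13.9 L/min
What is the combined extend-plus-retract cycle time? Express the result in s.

t ≈ 17.1 s

Cap-side area A_cap = π/4 × (4.98 cm)² = 19.48 cm^2
Rod-side annular area A_ann = π/4 × (4.98² − 3.60²) = 9.299 cm^2
t_ext = A_cap·L/Q = 11.60 s
t_ret = A_ann·L/Q = 5.540 s
t_cycle = t_ext + t_ret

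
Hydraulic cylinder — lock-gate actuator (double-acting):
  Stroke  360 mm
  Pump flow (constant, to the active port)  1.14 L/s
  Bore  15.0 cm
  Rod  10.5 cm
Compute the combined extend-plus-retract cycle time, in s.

Cap-side area A_cap = π/4 × (15.0 cm)² = 176.7 cm^2
Rod-side annular area A_ann = π/4 × (15.0² − 10.5²) = 90.12 cm^2
t_ext = A_cap·L/Q = 5.580 s
t_ret = A_ann·L/Q = 2.846 s
t_cycle = t_ext + t_ret

t ≈ 8.43 s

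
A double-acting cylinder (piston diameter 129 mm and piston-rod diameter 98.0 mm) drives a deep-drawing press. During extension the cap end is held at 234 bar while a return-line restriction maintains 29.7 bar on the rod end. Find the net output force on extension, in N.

Cap-side area A_cap = π/4 × (129 mm)² = 13070 mm^2
Rod-side annular area A_ann = π/4 × (129² − 98.0²) = 5527 mm^2
Net thrust = P_cap·A_cap − P_rod·A_ann = 3.058e5 N − 16410 N

F ≈ 2.89e5 N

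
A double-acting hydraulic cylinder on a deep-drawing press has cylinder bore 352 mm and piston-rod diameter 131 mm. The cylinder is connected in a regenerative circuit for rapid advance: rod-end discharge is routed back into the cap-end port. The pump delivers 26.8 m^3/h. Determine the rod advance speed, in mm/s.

v ≈ 552 mm/s

In regeneration the rod-end outflow joins the pump flow into the cap end, so the net volume the pump must supply per unit advance equals the rod cross-section area.
Rod cross-section A_rod = π/4 × (131 mm)² = 13480 mm^2
v = Q_pump / A_rod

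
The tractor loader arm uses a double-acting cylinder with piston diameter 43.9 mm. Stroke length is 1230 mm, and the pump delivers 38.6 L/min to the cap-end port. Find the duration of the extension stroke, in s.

Cap-side area A_cap = π/4 × (43.9 mm)² = 1514 mm^2
Swept volume V = A × L; t = V / Q = A·L / Q

t ≈ 2.89 s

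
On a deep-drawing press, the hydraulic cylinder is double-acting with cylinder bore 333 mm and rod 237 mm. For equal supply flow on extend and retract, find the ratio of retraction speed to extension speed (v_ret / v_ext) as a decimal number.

v_ret/v_ext ≈ 2.03

Cap-side area A_cap = π/4 × (333 mm)² = 87090 mm^2
Rod-side annular area A_ann = π/4 × (333² − 237²) = 42980 mm^2
For equal Q, v ∝ 1/A, so v_ret/v_ext = A_cap/A_ann.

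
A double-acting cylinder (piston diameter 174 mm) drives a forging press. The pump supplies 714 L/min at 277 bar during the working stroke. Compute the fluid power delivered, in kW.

W ≈ 330 kW

Hydraulic power = P × Q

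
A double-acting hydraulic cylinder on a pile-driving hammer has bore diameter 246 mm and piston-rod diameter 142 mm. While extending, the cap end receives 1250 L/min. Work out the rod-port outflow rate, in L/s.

Cap-side area A_cap = π/4 × (246 mm)² = 47530 mm^2
Rod-side annular area A_ann = π/4 × (246² − 142²) = 31690 mm^2
Piston speed v = Q_in/A_cap; rod-end outflow Q_out = v × A_ann = Q_in × A_ann/A_cap.

Q_out ≈ 13.9 L/s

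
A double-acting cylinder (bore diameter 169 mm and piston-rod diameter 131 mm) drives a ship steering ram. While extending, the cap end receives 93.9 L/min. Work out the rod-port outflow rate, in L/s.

Cap-side area A_cap = π/4 × (169 mm)² = 22430 mm^2
Rod-side annular area A_ann = π/4 × (169² − 131²) = 8954 mm^2
Piston speed v = Q_in/A_cap; rod-end outflow Q_out = v × A_ann = Q_in × A_ann/A_cap.

Q_out ≈ 0.625 L/s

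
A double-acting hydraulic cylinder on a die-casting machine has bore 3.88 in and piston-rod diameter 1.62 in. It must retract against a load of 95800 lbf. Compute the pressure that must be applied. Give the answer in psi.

Rod-side annular area A_ann = π/4 × (3.88² − 1.62²) = 9.762 in^2
Retraction: pressure acts on the annular area.
P = F / A = 95800 lbf / A

P ≈ 9810 psi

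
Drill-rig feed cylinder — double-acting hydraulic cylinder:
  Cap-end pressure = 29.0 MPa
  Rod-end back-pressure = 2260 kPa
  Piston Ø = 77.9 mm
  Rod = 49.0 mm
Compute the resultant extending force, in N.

Cap-side area A_cap = π/4 × (77.9 mm)² = 4766 mm^2
Rod-side annular area A_ann = π/4 × (77.9² − 49.0²) = 2880 mm^2
Net thrust = P_cap·A_cap − P_rod·A_ann = 1.382e5 N − 6510 N

F ≈ 1.32e5 N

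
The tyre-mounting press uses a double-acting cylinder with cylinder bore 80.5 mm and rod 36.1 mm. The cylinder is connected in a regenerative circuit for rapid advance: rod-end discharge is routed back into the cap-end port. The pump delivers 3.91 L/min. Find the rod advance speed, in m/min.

v ≈ 3.82 m/min

In regeneration the rod-end outflow joins the pump flow into the cap end, so the net volume the pump must supply per unit advance equals the rod cross-section area.
Rod cross-section A_rod = π/4 × (36.1 mm)² = 1024 mm^2
v = Q_pump / A_rod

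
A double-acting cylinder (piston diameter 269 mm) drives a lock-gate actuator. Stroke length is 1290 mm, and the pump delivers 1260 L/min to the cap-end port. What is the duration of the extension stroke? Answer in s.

Cap-side area A_cap = π/4 × (269 mm)² = 56830 mm^2
Swept volume V = A × L; t = V / Q = A·L / Q

t ≈ 3.49 s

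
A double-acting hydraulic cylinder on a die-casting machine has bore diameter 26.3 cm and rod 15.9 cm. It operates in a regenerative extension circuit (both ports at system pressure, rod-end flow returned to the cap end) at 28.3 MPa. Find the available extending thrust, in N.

With equal pressure on both faces, forces on the annular region cancel; the net push is pressure × rod cross-section.
Rod cross-section A_rod = π/4 × (15.9 cm)² = 198.6 cm^2
F = P × A_rod

F ≈ 5.62e5 N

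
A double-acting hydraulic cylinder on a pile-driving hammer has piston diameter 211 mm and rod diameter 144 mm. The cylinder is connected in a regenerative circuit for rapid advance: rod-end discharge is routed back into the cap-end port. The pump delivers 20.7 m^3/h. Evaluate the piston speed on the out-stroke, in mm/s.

v ≈ 353 mm/s

In regeneration the rod-end outflow joins the pump flow into the cap end, so the net volume the pump must supply per unit advance equals the rod cross-section area.
Rod cross-section A_rod = π/4 × (144 mm)² = 16290 mm^2
v = Q_pump / A_rod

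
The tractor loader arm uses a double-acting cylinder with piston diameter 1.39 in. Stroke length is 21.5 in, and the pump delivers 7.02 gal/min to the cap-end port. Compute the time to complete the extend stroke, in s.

Cap-side area A_cap = π/4 × (1.39 in)² = 1.517 in^2
Swept volume V = A × L; t = V / Q = A·L / Q

t ≈ 1.21 s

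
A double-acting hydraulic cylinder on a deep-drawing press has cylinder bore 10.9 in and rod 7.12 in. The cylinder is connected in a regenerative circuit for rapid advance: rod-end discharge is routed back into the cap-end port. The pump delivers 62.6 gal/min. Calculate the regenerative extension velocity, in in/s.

v ≈ 6.05 in/s

In regeneration the rod-end outflow joins the pump flow into the cap end, so the net volume the pump must supply per unit advance equals the rod cross-section area.
Rod cross-section A_rod = π/4 × (7.12 in)² = 39.82 in^2
v = Q_pump / A_rod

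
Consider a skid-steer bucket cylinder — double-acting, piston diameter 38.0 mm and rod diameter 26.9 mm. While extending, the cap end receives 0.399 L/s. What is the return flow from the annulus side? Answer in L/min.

Q_out ≈ 11.9 L/min

Cap-side area A_cap = π/4 × (38.0 mm)² = 1134 mm^2
Rod-side annular area A_ann = π/4 × (38.0² − 26.9²) = 565.8 mm^2
Piston speed v = Q_in/A_cap; rod-end outflow Q_out = v × A_ann = Q_in × A_ann/A_cap.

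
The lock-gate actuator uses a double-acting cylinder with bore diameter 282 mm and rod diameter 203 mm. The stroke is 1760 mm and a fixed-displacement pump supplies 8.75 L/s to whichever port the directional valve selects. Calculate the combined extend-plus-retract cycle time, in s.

Cap-side area A_cap = π/4 × (282 mm)² = 62460 mm^2
Rod-side annular area A_ann = π/4 × (282² − 203²) = 30090 mm^2
t_ext = A_cap·L/Q = 12.56 s
t_ret = A_ann·L/Q = 6.053 s
t_cycle = t_ext + t_ret

t ≈ 18.6 s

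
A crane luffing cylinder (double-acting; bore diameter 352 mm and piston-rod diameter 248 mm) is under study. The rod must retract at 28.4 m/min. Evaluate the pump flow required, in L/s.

Rod-side annular area A_ann = π/4 × (352² − 248²) = 49010 mm^2
Q = A × v

Q ≈ 23.2 L/s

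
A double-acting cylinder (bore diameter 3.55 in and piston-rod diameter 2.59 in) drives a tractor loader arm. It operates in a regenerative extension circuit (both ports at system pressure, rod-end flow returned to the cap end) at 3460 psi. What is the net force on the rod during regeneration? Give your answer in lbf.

With equal pressure on both faces, forces on the annular region cancel; the net push is pressure × rod cross-section.
Rod cross-section A_rod = π/4 × (2.59 in)² = 5.269 in^2
F = P × A_rod

F ≈ 18200 lbf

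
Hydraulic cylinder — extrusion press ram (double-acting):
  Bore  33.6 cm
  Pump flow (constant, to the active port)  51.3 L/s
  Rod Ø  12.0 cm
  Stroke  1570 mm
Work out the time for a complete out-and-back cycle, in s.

Cap-side area A_cap = π/4 × (33.6 cm)² = 886.7 cm^2
Rod-side annular area A_ann = π/4 × (33.6² − 12.0²) = 773.6 cm^2
t_ext = A_cap·L/Q = 2.714 s
t_ret = A_ann·L/Q = 2.368 s
t_cycle = t_ext + t_ret

t ≈ 5.08 s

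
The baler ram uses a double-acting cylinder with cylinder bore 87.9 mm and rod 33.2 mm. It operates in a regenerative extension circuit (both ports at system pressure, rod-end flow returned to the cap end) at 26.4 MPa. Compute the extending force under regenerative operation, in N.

With equal pressure on both faces, forces on the annular region cancel; the net push is pressure × rod cross-section.
Rod cross-section A_rod = π/4 × (33.2 mm)² = 865.7 mm^2
F = P × A_rod

F ≈ 22900 N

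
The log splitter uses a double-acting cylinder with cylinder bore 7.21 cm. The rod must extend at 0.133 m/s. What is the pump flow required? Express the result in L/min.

Q ≈ 32.6 L/min

Cap-side area A_cap = π/4 × (7.21 cm)² = 40.83 cm^2
Q = A × v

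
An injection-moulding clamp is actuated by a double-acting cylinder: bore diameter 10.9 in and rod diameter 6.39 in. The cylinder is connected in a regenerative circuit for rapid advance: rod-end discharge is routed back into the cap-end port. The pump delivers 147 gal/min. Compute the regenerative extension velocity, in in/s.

v ≈ 17.6 in/s

In regeneration the rod-end outflow joins the pump flow into the cap end, so the net volume the pump must supply per unit advance equals the rod cross-section area.
Rod cross-section A_rod = π/4 × (6.39 in)² = 32.07 in^2
v = Q_pump / A_rod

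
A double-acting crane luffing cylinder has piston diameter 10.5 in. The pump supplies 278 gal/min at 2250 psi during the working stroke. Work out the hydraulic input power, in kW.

Hydraulic power = P × Q

W ≈ 272 kW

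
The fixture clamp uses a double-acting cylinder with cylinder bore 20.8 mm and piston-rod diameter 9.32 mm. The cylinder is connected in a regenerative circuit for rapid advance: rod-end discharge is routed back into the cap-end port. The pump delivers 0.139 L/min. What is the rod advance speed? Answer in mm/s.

In regeneration the rod-end outflow joins the pump flow into the cap end, so the net volume the pump must supply per unit advance equals the rod cross-section area.
Rod cross-section A_rod = π/4 × (9.32 mm)² = 68.22 mm^2
v = Q_pump / A_rod

v ≈ 34.0 mm/s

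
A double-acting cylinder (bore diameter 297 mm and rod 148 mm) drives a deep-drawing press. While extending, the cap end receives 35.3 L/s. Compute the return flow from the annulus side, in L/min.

Cap-side area A_cap = π/4 × (297 mm)² = 69280 mm^2
Rod-side annular area A_ann = π/4 × (297² − 148²) = 52080 mm^2
Piston speed v = Q_in/A_cap; rod-end outflow Q_out = v × A_ann = Q_in × A_ann/A_cap.

Q_out ≈ 1590 L/min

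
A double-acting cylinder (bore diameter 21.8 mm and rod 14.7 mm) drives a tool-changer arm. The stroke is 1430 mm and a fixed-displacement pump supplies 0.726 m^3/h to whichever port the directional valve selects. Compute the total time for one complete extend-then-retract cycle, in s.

Cap-side area A_cap = π/4 × (21.8 mm)² = 373.3 mm^2
Rod-side annular area A_ann = π/4 × (21.8² − 14.7²) = 203.5 mm^2
t_ext = A_cap·L/Q = 2.647 s
t_ret = A_ann·L/Q = 1.443 s
t_cycle = t_ext + t_ret

t ≈ 4.09 s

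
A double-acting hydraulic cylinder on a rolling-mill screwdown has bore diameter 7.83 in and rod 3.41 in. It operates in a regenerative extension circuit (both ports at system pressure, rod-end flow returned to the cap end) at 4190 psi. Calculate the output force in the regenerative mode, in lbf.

F ≈ 38300 lbf

With equal pressure on both faces, forces on the annular region cancel; the net push is pressure × rod cross-section.
Rod cross-section A_rod = π/4 × (3.41 in)² = 9.133 in^2
F = P × A_rod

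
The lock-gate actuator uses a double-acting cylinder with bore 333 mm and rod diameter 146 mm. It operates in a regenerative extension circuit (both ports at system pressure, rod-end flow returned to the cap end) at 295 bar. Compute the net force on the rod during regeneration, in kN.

F ≈ 494 kN

With equal pressure on both faces, forces on the annular region cancel; the net push is pressure × rod cross-section.
Rod cross-section A_rod = π/4 × (146 mm)² = 16740 mm^2
F = P × A_rod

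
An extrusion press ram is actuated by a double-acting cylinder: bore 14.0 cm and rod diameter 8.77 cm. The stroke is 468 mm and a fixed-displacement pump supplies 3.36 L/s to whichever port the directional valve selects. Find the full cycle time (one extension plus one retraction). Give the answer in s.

t ≈ 3.45 s

Cap-side area A_cap = π/4 × (14.0 cm)² = 153.9 cm^2
Rod-side annular area A_ann = π/4 × (14.0² − 8.77²) = 93.53 cm^2
t_ext = A_cap·L/Q = 2.144 s
t_ret = A_ann·L/Q = 1.303 s
t_cycle = t_ext + t_ret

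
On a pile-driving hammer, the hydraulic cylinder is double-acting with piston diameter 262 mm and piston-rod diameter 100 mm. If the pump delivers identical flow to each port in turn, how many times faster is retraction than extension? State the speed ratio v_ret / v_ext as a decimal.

v_ret/v_ext ≈ 1.17

Cap-side area A_cap = π/4 × (262 mm)² = 53910 mm^2
Rod-side annular area A_ann = π/4 × (262² − 100²) = 46060 mm^2
For equal Q, v ∝ 1/A, so v_ret/v_ext = A_cap/A_ann.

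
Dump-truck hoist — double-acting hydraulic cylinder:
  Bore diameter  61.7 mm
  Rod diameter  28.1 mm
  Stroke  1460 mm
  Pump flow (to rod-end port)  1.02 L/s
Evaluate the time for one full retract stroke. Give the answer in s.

t ≈ 3.39 s

Rod-side annular area A_ann = π/4 × (61.7² − 28.1²) = 2370 mm^2
Swept volume V = A × L; t = V / Q = A·L / Q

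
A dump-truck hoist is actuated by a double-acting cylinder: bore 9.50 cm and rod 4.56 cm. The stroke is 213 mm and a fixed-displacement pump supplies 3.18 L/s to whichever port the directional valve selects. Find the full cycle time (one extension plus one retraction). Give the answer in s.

Cap-side area A_cap = π/4 × (9.50 cm)² = 70.88 cm^2
Rod-side annular area A_ann = π/4 × (9.50² − 4.56²) = 54.55 cm^2
t_ext = A_cap·L/Q = 0.4748 s
t_ret = A_ann·L/Q = 0.3654 s
t_cycle = t_ext + t_ret

t ≈ 0.840 s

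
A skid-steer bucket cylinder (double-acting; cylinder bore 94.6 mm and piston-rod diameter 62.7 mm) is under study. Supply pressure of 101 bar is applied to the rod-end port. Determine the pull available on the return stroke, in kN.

F ≈ 39.8 kN

Rod-side annular area A_ann = π/4 × (94.6² − 62.7²) = 3941 mm^2
On retraction the pressure acts on the annular area (bore minus rod).
F = P × A_ann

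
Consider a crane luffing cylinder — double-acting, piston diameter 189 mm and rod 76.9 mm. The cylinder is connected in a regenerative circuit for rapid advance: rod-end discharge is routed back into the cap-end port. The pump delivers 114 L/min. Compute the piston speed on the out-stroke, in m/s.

v ≈ 0.409 m/s

In regeneration the rod-end outflow joins the pump flow into the cap end, so the net volume the pump must supply per unit advance equals the rod cross-section area.
Rod cross-section A_rod = π/4 × (76.9 mm)² = 4645 mm^2
v = Q_pump / A_rod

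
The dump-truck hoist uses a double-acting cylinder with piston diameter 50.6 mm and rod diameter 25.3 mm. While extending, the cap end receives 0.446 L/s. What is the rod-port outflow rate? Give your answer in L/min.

Cap-side area A_cap = π/4 × (50.6 mm)² = 2011 mm^2
Rod-side annular area A_ann = π/4 × (50.6² − 25.3²) = 1508 mm^2
Piston speed v = Q_in/A_cap; rod-end outflow Q_out = v × A_ann = Q_in × A_ann/A_cap.

Q_out ≈ 20.1 L/min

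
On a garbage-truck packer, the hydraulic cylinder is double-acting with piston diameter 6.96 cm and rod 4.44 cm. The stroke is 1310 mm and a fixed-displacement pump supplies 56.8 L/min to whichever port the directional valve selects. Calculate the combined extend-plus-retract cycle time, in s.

Cap-side area A_cap = π/4 × (6.96 cm)² = 38.05 cm^2
Rod-side annular area A_ann = π/4 × (6.96² − 4.44²) = 22.56 cm^2
t_ext = A_cap·L/Q = 5.265 s
t_ret = A_ann·L/Q = 3.122 s
t_cycle = t_ext + t_ret

t ≈ 8.39 s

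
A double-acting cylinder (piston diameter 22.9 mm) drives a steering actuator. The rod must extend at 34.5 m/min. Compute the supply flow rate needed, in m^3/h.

Cap-side area A_cap = π/4 × (22.9 mm)² = 411.9 mm^2
Q = A × v

Q ≈ 0.853 m^3/h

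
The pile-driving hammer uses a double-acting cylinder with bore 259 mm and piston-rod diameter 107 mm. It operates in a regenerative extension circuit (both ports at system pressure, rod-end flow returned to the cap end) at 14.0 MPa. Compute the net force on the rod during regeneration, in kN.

F ≈ 126 kN

With equal pressure on both faces, forces on the annular region cancel; the net push is pressure × rod cross-section.
Rod cross-section A_rod = π/4 × (107 mm)² = 8992 mm^2
F = P × A_rod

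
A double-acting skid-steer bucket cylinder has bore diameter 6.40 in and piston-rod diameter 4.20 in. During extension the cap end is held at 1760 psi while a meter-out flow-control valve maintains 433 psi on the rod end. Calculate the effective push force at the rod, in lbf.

F ≈ 48700 lbf

Cap-side area A_cap = π/4 × (6.40 in)² = 32.17 in^2
Rod-side annular area A_ann = π/4 × (6.40² − 4.20²) = 18.32 in^2
Net thrust = P_cap·A_cap − P_rod·A_ann = 56620 lbf − 7931 lbf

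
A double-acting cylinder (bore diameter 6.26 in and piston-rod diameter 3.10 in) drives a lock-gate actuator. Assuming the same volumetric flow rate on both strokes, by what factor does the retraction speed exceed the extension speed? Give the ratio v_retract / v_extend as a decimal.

v_ret/v_ext ≈ 1.32

Cap-side area A_cap = π/4 × (6.26 in)² = 30.78 in^2
Rod-side annular area A_ann = π/4 × (6.26² − 3.10²) = 23.23 in^2
For equal Q, v ∝ 1/A, so v_ret/v_ext = A_cap/A_ann.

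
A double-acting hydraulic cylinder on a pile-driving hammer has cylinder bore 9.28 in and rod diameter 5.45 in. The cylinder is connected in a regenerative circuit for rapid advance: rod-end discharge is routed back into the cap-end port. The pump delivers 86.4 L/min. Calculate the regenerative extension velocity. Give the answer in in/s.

In regeneration the rod-end outflow joins the pump flow into the cap end, so the net volume the pump must supply per unit advance equals the rod cross-section area.
Rod cross-section A_rod = π/4 × (5.45 in)² = 23.33 in^2
v = Q_pump / A_rod

v ≈ 3.77 in/s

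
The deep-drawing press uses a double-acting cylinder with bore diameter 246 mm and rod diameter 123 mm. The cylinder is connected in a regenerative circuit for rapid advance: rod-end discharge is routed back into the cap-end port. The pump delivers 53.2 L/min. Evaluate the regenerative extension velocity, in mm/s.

v ≈ 74.6 mm/s

In regeneration the rod-end outflow joins the pump flow into the cap end, so the net volume the pump must supply per unit advance equals the rod cross-section area.
Rod cross-section A_rod = π/4 × (123 mm)² = 11880 mm^2
v = Q_pump / A_rod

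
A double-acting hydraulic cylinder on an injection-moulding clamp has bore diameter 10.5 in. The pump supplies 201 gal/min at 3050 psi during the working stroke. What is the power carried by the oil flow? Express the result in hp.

Hydraulic power = P × Q

W ≈ 358 hp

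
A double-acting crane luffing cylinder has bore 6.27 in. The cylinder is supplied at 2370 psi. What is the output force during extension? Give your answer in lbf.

Cap-side area A_cap = π/4 × (6.27 in)² = 30.88 in^2
F = P × A_cap = 2370 psi × A_cap

F ≈ 73200 lbf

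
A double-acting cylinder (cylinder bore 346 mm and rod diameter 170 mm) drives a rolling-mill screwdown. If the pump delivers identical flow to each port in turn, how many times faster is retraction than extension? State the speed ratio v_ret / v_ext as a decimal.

Cap-side area A_cap = π/4 × (346 mm)² = 94020 mm^2
Rod-side annular area A_ann = π/4 × (346² − 170²) = 71330 mm^2
For equal Q, v ∝ 1/A, so v_ret/v_ext = A_cap/A_ann.

v_ret/v_ext ≈ 1.32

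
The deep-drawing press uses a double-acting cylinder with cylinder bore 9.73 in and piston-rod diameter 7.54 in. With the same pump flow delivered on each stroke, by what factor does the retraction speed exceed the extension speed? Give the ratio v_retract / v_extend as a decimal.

v_ret/v_ext ≈ 2.50

Cap-side area A_cap = π/4 × (9.73 in)² = 74.36 in^2
Rod-side annular area A_ann = π/4 × (9.73² − 7.54²) = 29.70 in^2
For equal Q, v ∝ 1/A, so v_ret/v_ext = A_cap/A_ann.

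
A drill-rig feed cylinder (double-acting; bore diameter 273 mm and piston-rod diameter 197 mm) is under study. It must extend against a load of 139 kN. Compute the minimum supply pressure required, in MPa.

P ≈ 2.37 MPa

Cap-side area A_cap = π/4 × (273 mm)² = 58530 mm^2
P = F / A = 139 kN / A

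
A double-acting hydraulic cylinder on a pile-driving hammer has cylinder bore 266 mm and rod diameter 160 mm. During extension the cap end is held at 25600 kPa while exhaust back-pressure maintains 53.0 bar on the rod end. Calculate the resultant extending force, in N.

F ≈ 1.23e6 N

Cap-side area A_cap = π/4 × (266 mm)² = 55570 mm^2
Rod-side annular area A_ann = π/4 × (266² − 160²) = 35470 mm^2
Net thrust = P_cap·A_cap − P_rod·A_ann = 1.423e6 N − 1.880e5 N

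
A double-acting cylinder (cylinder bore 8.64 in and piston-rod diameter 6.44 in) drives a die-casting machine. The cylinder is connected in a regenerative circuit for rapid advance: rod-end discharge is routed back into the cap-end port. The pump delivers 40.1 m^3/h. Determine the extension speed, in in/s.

v ≈ 20.9 in/s

In regeneration the rod-end outflow joins the pump flow into the cap end, so the net volume the pump must supply per unit advance equals the rod cross-section area.
Rod cross-section A_rod = π/4 × (6.44 in)² = 32.57 in^2
v = Q_pump / A_rod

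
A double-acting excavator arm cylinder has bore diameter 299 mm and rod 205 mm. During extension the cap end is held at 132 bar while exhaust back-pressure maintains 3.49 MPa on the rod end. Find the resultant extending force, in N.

F ≈ 7.97e5 N

Cap-side area A_cap = π/4 × (299 mm)² = 70220 mm^2
Rod-side annular area A_ann = π/4 × (299² − 205²) = 37210 mm^2
Net thrust = P_cap·A_cap − P_rod·A_ann = 9.268e5 N − 1.299e5 N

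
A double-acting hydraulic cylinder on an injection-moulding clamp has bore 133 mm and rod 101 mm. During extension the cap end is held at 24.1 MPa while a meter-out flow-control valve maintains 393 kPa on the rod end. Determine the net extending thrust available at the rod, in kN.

F ≈ 333 kN

Cap-side area A_cap = π/4 × (133 mm)² = 13890 mm^2
Rod-side annular area A_ann = π/4 × (133² − 101²) = 5881 mm^2
Net thrust = P_cap·A_cap − P_rod·A_ann = 334.8 kN − 2.311 kN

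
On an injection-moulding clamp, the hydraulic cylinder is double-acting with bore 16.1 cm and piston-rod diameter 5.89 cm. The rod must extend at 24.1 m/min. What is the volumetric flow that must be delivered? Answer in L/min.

Q ≈ 491 L/min

Cap-side area A_cap = π/4 × (16.1 cm)² = 203.6 cm^2
Q = A × v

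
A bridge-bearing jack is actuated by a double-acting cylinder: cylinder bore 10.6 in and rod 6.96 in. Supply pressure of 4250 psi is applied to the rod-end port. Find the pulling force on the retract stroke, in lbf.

F ≈ 2.13e5 lbf

Rod-side annular area A_ann = π/4 × (10.6² − 6.96²) = 50.20 in^2
On retraction the pressure acts on the annular area (bore minus rod).
F = P × A_ann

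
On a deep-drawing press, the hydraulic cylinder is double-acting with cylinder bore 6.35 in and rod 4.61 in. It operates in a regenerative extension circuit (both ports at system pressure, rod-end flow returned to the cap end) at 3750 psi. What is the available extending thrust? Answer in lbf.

F ≈ 62600 lbf

With equal pressure on both faces, forces on the annular region cancel; the net push is pressure × rod cross-section.
Rod cross-section A_rod = π/4 × (4.61 in)² = 16.69 in^2
F = P × A_rod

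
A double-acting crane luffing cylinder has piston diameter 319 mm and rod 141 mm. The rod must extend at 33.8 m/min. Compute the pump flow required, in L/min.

Cap-side area A_cap = π/4 × (319 mm)² = 79920 mm^2
Q = A × v

Q ≈ 2700 L/min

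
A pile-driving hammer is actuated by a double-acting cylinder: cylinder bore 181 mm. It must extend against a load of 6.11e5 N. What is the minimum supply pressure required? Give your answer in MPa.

Cap-side area A_cap = π/4 × (181 mm)² = 25730 mm^2
P = F / A = 6.11e5 N / A

P ≈ 23.7 MPa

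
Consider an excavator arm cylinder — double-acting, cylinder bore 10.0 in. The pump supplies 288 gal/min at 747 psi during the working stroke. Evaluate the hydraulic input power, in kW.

W ≈ 93.6 kW

Hydraulic power = P × Q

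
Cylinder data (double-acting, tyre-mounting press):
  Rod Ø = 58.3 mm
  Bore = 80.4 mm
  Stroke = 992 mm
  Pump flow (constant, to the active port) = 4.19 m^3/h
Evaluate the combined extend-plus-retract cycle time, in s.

t ≈ 6.38 s

Cap-side area A_cap = π/4 × (80.4 mm)² = 5077 mm^2
Rod-side annular area A_ann = π/4 × (80.4² − 58.3²) = 2407 mm^2
t_ext = A_cap·L/Q = 4.327 s
t_ret = A_ann·L/Q = 2.052 s
t_cycle = t_ext + t_ret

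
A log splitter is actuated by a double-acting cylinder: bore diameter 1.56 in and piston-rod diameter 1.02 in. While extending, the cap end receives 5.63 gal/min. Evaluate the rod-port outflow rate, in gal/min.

Q_out ≈ 3.22 gal/min

Cap-side area A_cap = π/4 × (1.56 in)² = 1.911 in^2
Rod-side annular area A_ann = π/4 × (1.56² − 1.02²) = 1.094 in^2
Piston speed v = Q_in/A_cap; rod-end outflow Q_out = v × A_ann = Q_in × A_ann/A_cap.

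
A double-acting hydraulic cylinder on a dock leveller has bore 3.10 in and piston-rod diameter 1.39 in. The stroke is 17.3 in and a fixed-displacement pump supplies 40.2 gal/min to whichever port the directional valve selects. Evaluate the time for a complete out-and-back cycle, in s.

Cap-side area A_cap = π/4 × (3.10 in)² = 7.548 in^2
Rod-side annular area A_ann = π/4 × (3.10² − 1.39²) = 6.030 in^2
t_ext = A_cap·L/Q = 0.8437 s
t_ret = A_ann·L/Q = 0.6740 s
t_cycle = t_ext + t_ret

t ≈ 1.52 s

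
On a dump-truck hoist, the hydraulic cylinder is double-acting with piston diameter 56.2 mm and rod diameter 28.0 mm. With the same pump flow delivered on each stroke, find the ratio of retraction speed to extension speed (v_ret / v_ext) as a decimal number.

Cap-side area A_cap = π/4 × (56.2 mm)² = 2481 mm^2
Rod-side annular area A_ann = π/4 × (56.2² − 28.0²) = 1865 mm^2
For equal Q, v ∝ 1/A, so v_ret/v_ext = A_cap/A_ann.

v_ret/v_ext ≈ 1.33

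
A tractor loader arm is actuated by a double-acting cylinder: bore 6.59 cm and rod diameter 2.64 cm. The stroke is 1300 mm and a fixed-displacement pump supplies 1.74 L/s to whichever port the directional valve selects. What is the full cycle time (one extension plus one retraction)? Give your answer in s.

Cap-side area A_cap = π/4 × (6.59 cm)² = 34.11 cm^2
Rod-side annular area A_ann = π/4 × (6.59² − 2.64²) = 28.63 cm^2
t_ext = A_cap·L/Q = 2.548 s
t_ret = A_ann·L/Q = 2.139 s
t_cycle = t_ext + t_ret

t ≈ 4.69 s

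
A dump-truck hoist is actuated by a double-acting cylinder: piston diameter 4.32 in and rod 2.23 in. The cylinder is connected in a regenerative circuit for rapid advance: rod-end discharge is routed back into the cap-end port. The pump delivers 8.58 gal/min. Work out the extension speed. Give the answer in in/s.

In regeneration the rod-end outflow joins the pump flow into the cap end, so the net volume the pump must supply per unit advance equals the rod cross-section area.
Rod cross-section A_rod = π/4 × (2.23 in)² = 3.906 in^2
v = Q_pump / A_rod

v ≈ 8.46 in/s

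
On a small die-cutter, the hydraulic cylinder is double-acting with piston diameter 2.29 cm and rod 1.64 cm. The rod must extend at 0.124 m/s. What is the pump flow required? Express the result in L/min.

Q ≈ 3.06 L/min

Cap-side area A_cap = π/4 × (2.29 cm)² = 4.119 cm^2
Q = A × v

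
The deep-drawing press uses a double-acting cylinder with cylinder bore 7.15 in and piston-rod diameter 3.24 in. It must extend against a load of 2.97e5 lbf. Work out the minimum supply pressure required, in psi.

Cap-side area A_cap = π/4 × (7.15 in)² = 40.15 in^2
P = F / A = 2.97e5 lbf / A

P ≈ 7400 psi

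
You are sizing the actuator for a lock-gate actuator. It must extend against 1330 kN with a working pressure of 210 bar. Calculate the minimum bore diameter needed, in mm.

D ≈ 284 mm

Extension force acts on the full piston face: F = P × (π/4)D².
D = √(4F / (πP)) = √(4 × 1330 kN / (π × 210 bar))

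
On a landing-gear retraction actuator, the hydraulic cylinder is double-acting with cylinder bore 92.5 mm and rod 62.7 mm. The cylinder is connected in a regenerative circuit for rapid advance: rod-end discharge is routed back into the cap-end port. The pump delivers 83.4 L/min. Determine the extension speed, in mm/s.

In regeneration the rod-end outflow joins the pump flow into the cap end, so the net volume the pump must supply per unit advance equals the rod cross-section area.
Rod cross-section A_rod = π/4 × (62.7 mm)² = 3088 mm^2
v = Q_pump / A_rod

v ≈ 450 mm/s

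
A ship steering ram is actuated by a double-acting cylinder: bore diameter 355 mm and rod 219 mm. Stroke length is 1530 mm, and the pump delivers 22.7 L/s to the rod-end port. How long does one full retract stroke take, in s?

t ≈ 4.13 s

Rod-side annular area A_ann = π/4 × (355² − 219²) = 61310 mm^2
Swept volume V = A × L; t = V / Q = A·L / Q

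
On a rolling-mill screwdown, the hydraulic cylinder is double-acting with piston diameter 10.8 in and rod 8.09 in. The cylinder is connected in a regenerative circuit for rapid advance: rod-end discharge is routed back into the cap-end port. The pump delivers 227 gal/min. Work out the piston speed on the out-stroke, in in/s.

v ≈ 17.0 in/s

In regeneration the rod-end outflow joins the pump flow into the cap end, so the net volume the pump must supply per unit advance equals the rod cross-section area.
Rod cross-section A_rod = π/4 × (8.09 in)² = 51.40 in^2
v = Q_pump / A_rod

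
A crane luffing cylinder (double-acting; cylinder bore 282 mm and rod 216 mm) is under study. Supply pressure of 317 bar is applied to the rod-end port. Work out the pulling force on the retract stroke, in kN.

Rod-side annular area A_ann = π/4 × (282² − 216²) = 25810 mm^2
On retraction the pressure acts on the annular area (bore minus rod).
F = P × A_ann

F ≈ 818 kN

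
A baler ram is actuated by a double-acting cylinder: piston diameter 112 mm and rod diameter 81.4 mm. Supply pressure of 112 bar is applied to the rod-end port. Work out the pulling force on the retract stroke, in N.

F ≈ 52100 N

Rod-side annular area A_ann = π/4 × (112² − 81.4²) = 4648 mm^2
On retraction the pressure acts on the annular area (bore minus rod).
F = P × A_ann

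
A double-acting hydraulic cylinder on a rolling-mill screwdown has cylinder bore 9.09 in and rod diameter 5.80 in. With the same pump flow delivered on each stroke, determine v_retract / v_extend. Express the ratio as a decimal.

v_ret/v_ext ≈ 1.69

Cap-side area A_cap = π/4 × (9.09 in)² = 64.90 in^2
Rod-side annular area A_ann = π/4 × (9.09² − 5.80²) = 38.48 in^2
For equal Q, v ∝ 1/A, so v_ret/v_ext = A_cap/A_ann.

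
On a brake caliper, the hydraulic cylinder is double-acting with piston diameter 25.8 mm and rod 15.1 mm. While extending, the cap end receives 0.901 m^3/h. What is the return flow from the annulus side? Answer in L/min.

Q_out ≈ 9.87 L/min

Cap-side area A_cap = π/4 × (25.8 mm)² = 522.8 mm^2
Rod-side annular area A_ann = π/4 × (25.8² − 15.1²) = 343.7 mm^2
Piston speed v = Q_in/A_cap; rod-end outflow Q_out = v × A_ann = Q_in × A_ann/A_cap.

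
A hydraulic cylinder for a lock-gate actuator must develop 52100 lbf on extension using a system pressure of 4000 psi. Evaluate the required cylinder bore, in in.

D ≈ 4.07 in

Extension force acts on the full piston face: F = P × (π/4)D².
D = √(4F / (πP)) = √(4 × 52100 lbf / (π × 4000 psi))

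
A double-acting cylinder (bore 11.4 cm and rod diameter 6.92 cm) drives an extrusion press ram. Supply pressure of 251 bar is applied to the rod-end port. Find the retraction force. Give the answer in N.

F ≈ 1.62e5 N

Rod-side annular area A_ann = π/4 × (11.4² − 6.92²) = 64.46 cm^2
On retraction the pressure acts on the annular area (bore minus rod).
F = P × A_ann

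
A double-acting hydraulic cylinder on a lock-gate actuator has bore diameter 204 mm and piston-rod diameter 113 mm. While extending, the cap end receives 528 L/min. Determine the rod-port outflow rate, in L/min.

Cap-side area A_cap = π/4 × (204 mm)² = 32690 mm^2
Rod-side annular area A_ann = π/4 × (204² − 113²) = 22660 mm^2
Piston speed v = Q_in/A_cap; rod-end outflow Q_out = v × A_ann = Q_in × A_ann/A_cap.

Q_out ≈ 366 L/min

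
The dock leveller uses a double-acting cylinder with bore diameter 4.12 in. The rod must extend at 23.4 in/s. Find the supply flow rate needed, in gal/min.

Cap-side area A_cap = π/4 × (4.12 in)² = 13.33 in^2
Q = A × v

Q ≈ 81.0 gal/min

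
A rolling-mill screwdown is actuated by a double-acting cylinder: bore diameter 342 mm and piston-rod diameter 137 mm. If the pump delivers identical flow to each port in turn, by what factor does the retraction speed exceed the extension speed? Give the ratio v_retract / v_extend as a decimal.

Cap-side area A_cap = π/4 × (342 mm)² = 91860 mm^2
Rod-side annular area A_ann = π/4 × (342² − 137²) = 77120 mm^2
For equal Q, v ∝ 1/A, so v_ret/v_ext = A_cap/A_ann.

v_ret/v_ext ≈ 1.19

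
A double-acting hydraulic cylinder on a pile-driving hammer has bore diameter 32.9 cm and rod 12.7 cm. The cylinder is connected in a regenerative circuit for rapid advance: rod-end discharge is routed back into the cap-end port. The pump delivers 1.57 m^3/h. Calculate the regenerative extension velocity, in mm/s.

In regeneration the rod-end outflow joins the pump flow into the cap end, so the net volume the pump must supply per unit advance equals the rod cross-section area.
Rod cross-section A_rod = π/4 × (12.7 cm)² = 126.7 cm^2
v = Q_pump / A_rod

v ≈ 34.4 mm/s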